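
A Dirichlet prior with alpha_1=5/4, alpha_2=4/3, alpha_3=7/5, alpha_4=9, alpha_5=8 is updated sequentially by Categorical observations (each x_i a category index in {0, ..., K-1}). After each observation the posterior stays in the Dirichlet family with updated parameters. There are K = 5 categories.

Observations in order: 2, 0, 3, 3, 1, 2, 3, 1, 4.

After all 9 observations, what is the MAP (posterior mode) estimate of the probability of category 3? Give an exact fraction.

660/1499

obs 1: x=2 → posterior Dirichlet(5/4, 4/3, 12/5, 9, 8)
obs 2: x=0 → posterior Dirichlet(9/4, 4/3, 12/5, 9, 8)
obs 3: x=3 → posterior Dirichlet(9/4, 4/3, 12/5, 10, 8)
obs 4: x=3 → posterior Dirichlet(9/4, 4/3, 12/5, 11, 8)
obs 5: x=1 → posterior Dirichlet(9/4, 7/3, 12/5, 11, 8)
obs 6: x=2 → posterior Dirichlet(9/4, 7/3, 17/5, 11, 8)
obs 7: x=3 → posterior Dirichlet(9/4, 7/3, 17/5, 12, 8)
obs 8: x=1 → posterior Dirichlet(9/4, 10/3, 17/5, 12, 8)
obs 9: x=4 → posterior Dirichlet(9/4, 10/3, 17/5, 12, 9)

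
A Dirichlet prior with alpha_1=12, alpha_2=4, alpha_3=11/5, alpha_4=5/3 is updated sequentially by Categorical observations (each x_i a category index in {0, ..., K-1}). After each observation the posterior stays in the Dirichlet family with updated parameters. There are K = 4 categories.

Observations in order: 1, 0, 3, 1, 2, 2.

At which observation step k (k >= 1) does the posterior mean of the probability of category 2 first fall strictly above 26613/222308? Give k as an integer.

k = 5

obs 1: x=1 → posterior Dirichlet(12, 5, 11/5, 5/3)
obs 2: x=0 → posterior Dirichlet(13, 5, 11/5, 5/3)
obs 3: x=3 → posterior Dirichlet(13, 5, 11/5, 8/3)
obs 4: x=1 → posterior Dirichlet(13, 6, 11/5, 8/3)
obs 5: x=2 → posterior Dirichlet(13, 6, 16/5, 8/3)
obs 6: x=2 → posterior Dirichlet(13, 6, 21/5, 8/3)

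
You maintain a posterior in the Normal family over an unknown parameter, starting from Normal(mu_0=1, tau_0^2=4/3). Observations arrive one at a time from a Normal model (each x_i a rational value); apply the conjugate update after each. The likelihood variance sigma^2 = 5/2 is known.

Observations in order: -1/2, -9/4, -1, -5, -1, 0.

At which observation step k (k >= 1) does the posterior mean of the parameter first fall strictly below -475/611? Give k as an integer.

obs 1: x=-1/2 → posterior Normal(11/23, 20/23)
obs 2: x=-9/4 → posterior Normal(-7/31, 20/31)
obs 3: x=-1 → posterior Normal(-5/13, 20/39)
obs 4: x=-5 → posterior Normal(-55/47, 20/47)
obs 5: x=-1 → posterior Normal(-63/55, 4/11)
obs 6: x=0 → posterior Normal(-1, 20/63)

k = 4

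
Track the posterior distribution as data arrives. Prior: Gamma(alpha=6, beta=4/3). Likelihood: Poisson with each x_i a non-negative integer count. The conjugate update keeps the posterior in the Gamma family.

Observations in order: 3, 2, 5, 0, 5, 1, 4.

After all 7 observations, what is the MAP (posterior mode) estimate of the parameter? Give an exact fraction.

3

obs 1: x=3 → posterior Gamma(9, 7/3)
obs 2: x=2 → posterior Gamma(11, 10/3)
obs 3: x=5 → posterior Gamma(16, 13/3)
obs 4: x=0 → posterior Gamma(16, 16/3)
obs 5: x=5 → posterior Gamma(21, 19/3)
obs 6: x=1 → posterior Gamma(22, 22/3)
obs 7: x=4 → posterior Gamma(26, 25/3)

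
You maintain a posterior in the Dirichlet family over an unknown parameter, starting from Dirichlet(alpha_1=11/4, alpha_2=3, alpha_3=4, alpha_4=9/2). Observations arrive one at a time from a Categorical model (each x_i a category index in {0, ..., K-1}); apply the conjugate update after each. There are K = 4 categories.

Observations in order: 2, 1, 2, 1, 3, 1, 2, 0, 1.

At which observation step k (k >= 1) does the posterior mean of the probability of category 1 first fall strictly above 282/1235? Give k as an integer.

obs 1: x=2 → posterior Dirichlet(11/4, 3, 5, 9/2)
obs 2: x=1 → posterior Dirichlet(11/4, 4, 5, 9/2)
obs 3: x=2 → posterior Dirichlet(11/4, 4, 6, 9/2)
obs 4: x=1 → posterior Dirichlet(11/4, 5, 6, 9/2)
obs 5: x=3 → posterior Dirichlet(11/4, 5, 6, 11/2)
obs 6: x=1 → posterior Dirichlet(11/4, 6, 6, 11/2)
obs 7: x=2 → posterior Dirichlet(11/4, 6, 7, 11/2)
obs 8: x=0 → posterior Dirichlet(15/4, 6, 7, 11/2)
obs 9: x=1 → posterior Dirichlet(15/4, 7, 7, 11/2)

k = 2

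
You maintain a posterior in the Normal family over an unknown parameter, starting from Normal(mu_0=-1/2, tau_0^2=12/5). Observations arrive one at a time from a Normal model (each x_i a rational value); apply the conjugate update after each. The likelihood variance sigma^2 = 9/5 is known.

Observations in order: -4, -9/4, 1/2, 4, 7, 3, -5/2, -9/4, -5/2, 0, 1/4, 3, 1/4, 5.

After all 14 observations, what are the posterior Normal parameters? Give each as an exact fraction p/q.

obs 1: x=-4 → posterior Normal(-5/2, 36/35)
obs 2: x=-9/4 → posterior Normal(-53/22, 36/55)
obs 3: x=1/2 → posterior Normal(-49/30, 12/25)
obs 4: x=4 → posterior Normal(-17/38, 36/95)
obs 5: x=7 → posterior Normal(39/46, 36/115)
obs 6: x=3 → posterior Normal(7/6, 4/15)
obs 7: x=-5/2 → posterior Normal(43/62, 36/155)
obs 8: x=-9/4 → posterior Normal(5/14, 36/175)
obs 9: x=-5/2 → posterior Normal(5/78, 12/65)
obs 10: x=0 → posterior Normal(5/86, 36/215)
obs 11: x=1/4 → posterior Normal(7/94, 36/235)
obs 12: x=3 → posterior Normal(31/102, 12/85)
obs 13: x=1/4 → posterior Normal(3/10, 36/275)
obs 14: x=5 → posterior Normal(73/118, 36/295)

mu_0=73/118, tau_0^2=36/295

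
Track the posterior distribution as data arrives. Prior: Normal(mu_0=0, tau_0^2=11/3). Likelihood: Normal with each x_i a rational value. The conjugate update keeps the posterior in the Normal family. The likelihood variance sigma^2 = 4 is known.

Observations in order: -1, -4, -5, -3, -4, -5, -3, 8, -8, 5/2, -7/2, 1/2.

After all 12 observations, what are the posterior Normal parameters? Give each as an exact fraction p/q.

mu_0=-187/96, tau_0^2=11/36

obs 1: x=-1 → posterior Normal(-11/23, 44/23)
obs 2: x=-4 → posterior Normal(-55/34, 22/17)
obs 3: x=-5 → posterior Normal(-22/9, 44/45)
obs 4: x=-3 → posterior Normal(-143/56, 11/14)
obs 5: x=-4 → posterior Normal(-187/67, 44/67)
obs 6: x=-5 → posterior Normal(-121/39, 22/39)
obs 7: x=-3 → posterior Normal(-275/89, 44/89)
obs 8: x=8 → posterior Normal(-187/100, 11/25)
obs 9: x=-8 → posterior Normal(-275/111, 44/111)
obs 10: x=5/2 → posterior Normal(-495/244, 22/61)
obs 11: x=-7/2 → posterior Normal(-286/133, 44/133)
obs 12: x=1/2 → posterior Normal(-187/96, 11/36)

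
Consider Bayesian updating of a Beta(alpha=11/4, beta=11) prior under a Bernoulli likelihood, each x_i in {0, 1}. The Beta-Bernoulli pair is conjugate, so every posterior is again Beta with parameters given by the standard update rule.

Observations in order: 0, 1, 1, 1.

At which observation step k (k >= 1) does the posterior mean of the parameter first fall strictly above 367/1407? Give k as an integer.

obs 1: x=0 → posterior Beta(11/4, 12)
obs 2: x=1 → posterior Beta(15/4, 12)
obs 3: x=1 → posterior Beta(19/4, 12)
obs 4: x=1 → posterior Beta(23/4, 12)

k = 3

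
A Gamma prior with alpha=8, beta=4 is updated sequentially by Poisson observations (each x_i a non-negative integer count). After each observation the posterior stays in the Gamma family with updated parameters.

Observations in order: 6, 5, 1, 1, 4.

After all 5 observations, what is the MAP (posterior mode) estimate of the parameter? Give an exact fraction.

obs 1: x=6 → posterior Gamma(14, 5)
obs 2: x=5 → posterior Gamma(19, 6)
obs 3: x=1 → posterior Gamma(20, 7)
obs 4: x=1 → posterior Gamma(21, 8)
obs 5: x=4 → posterior Gamma(25, 9)

8/3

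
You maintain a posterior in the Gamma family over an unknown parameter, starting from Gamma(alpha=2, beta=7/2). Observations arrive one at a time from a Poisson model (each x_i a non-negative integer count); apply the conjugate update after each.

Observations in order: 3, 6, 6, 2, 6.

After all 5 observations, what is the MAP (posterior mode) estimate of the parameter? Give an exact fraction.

obs 1: x=3 → posterior Gamma(5, 9/2)
obs 2: x=6 → posterior Gamma(11, 11/2)
obs 3: x=6 → posterior Gamma(17, 13/2)
obs 4: x=2 → posterior Gamma(19, 15/2)
obs 5: x=6 → posterior Gamma(25, 17/2)

48/17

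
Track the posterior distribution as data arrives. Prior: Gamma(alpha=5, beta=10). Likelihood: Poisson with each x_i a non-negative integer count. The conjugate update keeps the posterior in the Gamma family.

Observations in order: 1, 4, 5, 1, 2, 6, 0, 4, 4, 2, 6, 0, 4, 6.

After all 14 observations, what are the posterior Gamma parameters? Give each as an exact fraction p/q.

alpha=50, beta=24

obs 1: x=1 → posterior Gamma(6, 11)
obs 2: x=4 → posterior Gamma(10, 12)
obs 3: x=5 → posterior Gamma(15, 13)
obs 4: x=1 → posterior Gamma(16, 14)
obs 5: x=2 → posterior Gamma(18, 15)
obs 6: x=6 → posterior Gamma(24, 16)
obs 7: x=0 → posterior Gamma(24, 17)
obs 8: x=4 → posterior Gamma(28, 18)
obs 9: x=4 → posterior Gamma(32, 19)
obs 10: x=2 → posterior Gamma(34, 20)
obs 11: x=6 → posterior Gamma(40, 21)
obs 12: x=0 → posterior Gamma(40, 22)
obs 13: x=4 → posterior Gamma(44, 23)
obs 14: x=6 → posterior Gamma(50, 24)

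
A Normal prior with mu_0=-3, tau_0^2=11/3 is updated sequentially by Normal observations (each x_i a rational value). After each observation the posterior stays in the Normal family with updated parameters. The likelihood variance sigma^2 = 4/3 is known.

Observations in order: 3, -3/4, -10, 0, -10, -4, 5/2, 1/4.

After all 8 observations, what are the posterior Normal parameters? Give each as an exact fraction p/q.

obs 1: x=3 → posterior Normal(7/5, 44/45)
obs 2: x=-3/4 → posterior Normal(51/104, 22/39)
obs 3: x=-10 → posterior Normal(-389/148, 44/111)
obs 4: x=0 → posterior Normal(-389/192, 11/36)
obs 5: x=-10 → posterior Normal(-829/236, 44/177)
obs 6: x=-4 → posterior Normal(-201/56, 22/105)
obs 7: x=5/2 → posterior Normal(-895/324, 44/243)
obs 8: x=1/4 → posterior Normal(-221/92, 11/69)

mu_0=-221/92, tau_0^2=11/69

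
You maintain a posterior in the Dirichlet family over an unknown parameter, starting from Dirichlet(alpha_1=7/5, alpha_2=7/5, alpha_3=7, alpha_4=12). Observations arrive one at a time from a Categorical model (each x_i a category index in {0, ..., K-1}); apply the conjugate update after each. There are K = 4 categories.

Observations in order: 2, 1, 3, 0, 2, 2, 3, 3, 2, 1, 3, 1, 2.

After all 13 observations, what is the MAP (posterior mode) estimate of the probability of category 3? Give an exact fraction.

obs 1: x=2 → posterior Dirichlet(7/5, 7/5, 8, 12)
obs 2: x=1 → posterior Dirichlet(7/5, 12/5, 8, 12)
obs 3: x=3 → posterior Dirichlet(7/5, 12/5, 8, 13)
obs 4: x=0 → posterior Dirichlet(12/5, 12/5, 8, 13)
obs 5: x=2 → posterior Dirichlet(12/5, 12/5, 9, 13)
obs 6: x=2 → posterior Dirichlet(12/5, 12/5, 10, 13)
obs 7: x=3 → posterior Dirichlet(12/5, 12/5, 10, 14)
obs 8: x=3 → posterior Dirichlet(12/5, 12/5, 10, 15)
obs 9: x=2 → posterior Dirichlet(12/5, 12/5, 11, 15)
obs 10: x=1 → posterior Dirichlet(12/5, 17/5, 11, 15)
obs 11: x=3 → posterior Dirichlet(12/5, 17/5, 11, 16)
obs 12: x=1 → posterior Dirichlet(12/5, 22/5, 11, 16)
obs 13: x=2 → posterior Dirichlet(12/5, 22/5, 12, 16)

75/154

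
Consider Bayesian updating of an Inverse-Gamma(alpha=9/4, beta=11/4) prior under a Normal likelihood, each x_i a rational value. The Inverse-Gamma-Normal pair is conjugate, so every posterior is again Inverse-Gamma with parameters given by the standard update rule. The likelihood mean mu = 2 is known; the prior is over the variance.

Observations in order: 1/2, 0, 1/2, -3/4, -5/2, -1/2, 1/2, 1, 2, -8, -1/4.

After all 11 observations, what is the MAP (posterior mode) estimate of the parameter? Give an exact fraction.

obs 1: x=1/2 → posterior Inverse-Gamma(11/4, 31/8)
obs 2: x=0 → posterior Inverse-Gamma(13/4, 47/8)
obs 3: x=1/2 → posterior Inverse-Gamma(15/4, 7)
obs 4: x=-3/4 → posterior Inverse-Gamma(17/4, 345/32)
obs 5: x=-5/2 → posterior Inverse-Gamma(19/4, 669/32)
obs 6: x=-1/2 → posterior Inverse-Gamma(21/4, 769/32)
obs 7: x=1/2 → posterior Inverse-Gamma(23/4, 805/32)
obs 8: x=1 → posterior Inverse-Gamma(25/4, 821/32)
obs 9: x=2 → posterior Inverse-Gamma(27/4, 821/32)
obs 10: x=-8 → posterior Inverse-Gamma(29/4, 2421/32)
obs 11: x=-1/4 → posterior Inverse-Gamma(31/4, 1251/16)

1251/140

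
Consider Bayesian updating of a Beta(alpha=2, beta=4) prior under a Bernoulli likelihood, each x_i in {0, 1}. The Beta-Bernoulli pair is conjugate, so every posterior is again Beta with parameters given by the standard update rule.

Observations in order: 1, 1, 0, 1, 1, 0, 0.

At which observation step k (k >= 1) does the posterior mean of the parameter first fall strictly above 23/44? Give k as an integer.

obs 1: x=1 → posterior Beta(3, 4)
obs 2: x=1 → posterior Beta(4, 4)
obs 3: x=0 → posterior Beta(4, 5)
obs 4: x=1 → posterior Beta(5, 5)
obs 5: x=1 → posterior Beta(6, 5)
obs 6: x=0 → posterior Beta(6, 6)
obs 7: x=0 → posterior Beta(6, 7)

k = 5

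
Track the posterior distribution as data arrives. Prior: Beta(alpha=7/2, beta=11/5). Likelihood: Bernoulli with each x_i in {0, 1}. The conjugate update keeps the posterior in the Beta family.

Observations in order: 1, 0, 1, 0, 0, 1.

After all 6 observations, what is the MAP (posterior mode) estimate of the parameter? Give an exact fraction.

obs 1: x=1 → posterior Beta(9/2, 11/5)
obs 2: x=0 → posterior Beta(9/2, 16/5)
obs 3: x=1 → posterior Beta(11/2, 16/5)
obs 4: x=0 → posterior Beta(11/2, 21/5)
obs 5: x=0 → posterior Beta(11/2, 26/5)
obs 6: x=1 → posterior Beta(13/2, 26/5)

55/97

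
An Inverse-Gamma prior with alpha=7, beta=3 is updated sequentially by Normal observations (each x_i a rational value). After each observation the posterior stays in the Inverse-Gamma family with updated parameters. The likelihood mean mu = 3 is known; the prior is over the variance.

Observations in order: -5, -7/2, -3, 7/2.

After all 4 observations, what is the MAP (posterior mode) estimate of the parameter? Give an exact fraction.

297/40

obs 1: x=-5 → posterior Inverse-Gamma(15/2, 35)
obs 2: x=-7/2 → posterior Inverse-Gamma(8, 449/8)
obs 3: x=-3 → posterior Inverse-Gamma(17/2, 593/8)
obs 4: x=7/2 → posterior Inverse-Gamma(9, 297/4)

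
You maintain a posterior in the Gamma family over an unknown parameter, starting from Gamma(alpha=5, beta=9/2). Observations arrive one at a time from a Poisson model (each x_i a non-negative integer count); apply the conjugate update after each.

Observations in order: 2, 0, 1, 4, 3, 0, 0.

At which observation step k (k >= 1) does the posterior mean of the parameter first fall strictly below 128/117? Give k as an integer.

k = 2

obs 1: x=2 → posterior Gamma(7, 11/2)
obs 2: x=0 → posterior Gamma(7, 13/2)
obs 3: x=1 → posterior Gamma(8, 15/2)
obs 4: x=4 → posterior Gamma(12, 17/2)
obs 5: x=3 → posterior Gamma(15, 19/2)
obs 6: x=0 → posterior Gamma(15, 21/2)
obs 7: x=0 → posterior Gamma(15, 23/2)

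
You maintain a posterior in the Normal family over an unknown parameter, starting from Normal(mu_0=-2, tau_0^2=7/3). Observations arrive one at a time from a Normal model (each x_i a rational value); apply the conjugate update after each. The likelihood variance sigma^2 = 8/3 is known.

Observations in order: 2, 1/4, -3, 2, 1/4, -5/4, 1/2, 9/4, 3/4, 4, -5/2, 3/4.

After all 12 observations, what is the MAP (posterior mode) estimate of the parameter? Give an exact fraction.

obs 1: x=2 → posterior Normal(-2/15, 56/45)
obs 2: x=1/4 → posterior Normal(-1/88, 28/33)
obs 3: x=-3 → posterior Normal(-85/116, 56/87)
obs 4: x=2 → posterior Normal(-29/144, 14/27)
obs 5: x=1/4 → posterior Normal(-11/86, 56/129)
obs 6: x=-5/4 → posterior Normal(-57/200, 28/75)
obs 7: x=1/2 → posterior Normal(-43/228, 56/171)
obs 8: x=9/4 → posterior Normal(5/64, 7/24)
obs 9: x=3/4 → posterior Normal(41/284, 56/213)
obs 10: x=4 → posterior Normal(51/104, 28/117)
obs 11: x=-5/2 → posterior Normal(83/340, 56/255)
obs 12: x=3/4 → posterior Normal(13/46, 14/69)

13/46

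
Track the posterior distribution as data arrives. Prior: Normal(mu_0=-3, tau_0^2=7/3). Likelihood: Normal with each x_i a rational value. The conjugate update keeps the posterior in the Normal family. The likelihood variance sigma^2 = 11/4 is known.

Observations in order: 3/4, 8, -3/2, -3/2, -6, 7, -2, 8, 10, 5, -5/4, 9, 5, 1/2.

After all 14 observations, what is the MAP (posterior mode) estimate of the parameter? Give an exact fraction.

obs 1: x=3/4 → posterior Normal(-78/61, 77/61)
obs 2: x=8 → posterior Normal(146/89, 77/89)
obs 3: x=-3/2 → posterior Normal(8/9, 77/117)
obs 4: x=-3/2 → posterior Normal(62/145, 77/145)
obs 5: x=-6 → posterior Normal(-106/173, 77/173)
obs 6: x=7 → posterior Normal(30/67, 77/201)
obs 7: x=-2 → posterior Normal(34/229, 77/229)
obs 8: x=8 → posterior Normal(258/257, 77/257)
obs 9: x=10 → posterior Normal(538/285, 77/285)
obs 10: x=5 → posterior Normal(678/313, 77/313)
obs 11: x=-5/4 → posterior Normal(643/341, 7/31)
obs 12: x=9 → posterior Normal(895/369, 77/369)
obs 13: x=5 → posterior Normal(1035/397, 77/397)
obs 14: x=1/2 → posterior Normal(1049/425, 77/425)

1049/425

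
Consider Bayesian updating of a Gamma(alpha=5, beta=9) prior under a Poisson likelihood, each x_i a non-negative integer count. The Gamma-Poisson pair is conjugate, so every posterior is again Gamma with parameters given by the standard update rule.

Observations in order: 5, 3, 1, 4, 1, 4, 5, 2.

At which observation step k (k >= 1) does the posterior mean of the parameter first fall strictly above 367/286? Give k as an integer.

k = 4

obs 1: x=5 → posterior Gamma(10, 10)
obs 2: x=3 → posterior Gamma(13, 11)
obs 3: x=1 → posterior Gamma(14, 12)
obs 4: x=4 → posterior Gamma(18, 13)
obs 5: x=1 → posterior Gamma(19, 14)
obs 6: x=4 → posterior Gamma(23, 15)
obs 7: x=5 → posterior Gamma(28, 16)
obs 8: x=2 → posterior Gamma(30, 17)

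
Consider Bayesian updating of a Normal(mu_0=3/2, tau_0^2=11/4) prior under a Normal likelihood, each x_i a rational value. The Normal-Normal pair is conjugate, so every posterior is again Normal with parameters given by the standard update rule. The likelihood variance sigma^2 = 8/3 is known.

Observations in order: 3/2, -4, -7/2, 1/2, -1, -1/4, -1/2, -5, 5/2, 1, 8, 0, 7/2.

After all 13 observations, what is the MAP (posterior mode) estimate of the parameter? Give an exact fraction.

555/1844

obs 1: x=3/2 → posterior Normal(3/2, 88/65)
obs 2: x=-4 → posterior Normal(-69/196, 44/49)
obs 3: x=-7/2 → posterior Normal(-150/131, 88/131)
obs 4: x=1/2 → posterior Normal(-267/328, 22/41)
obs 5: x=-1 → posterior Normal(-333/394, 88/197)
obs 6: x=-1/4 → posterior Normal(-699/920, 44/115)
obs 7: x=-1/2 → posterior Normal(-765/1052, 88/263)
obs 8: x=-5 → posterior Normal(-1425/1184, 11/37)
obs 9: x=5/2 → posterior Normal(-1095/1316, 88/329)
obs 10: x=1 → posterior Normal(-963/1448, 44/181)
obs 11: x=8 → posterior Normal(93/1580, 88/395)
obs 12: x=0 → posterior Normal(93/1712, 22/107)
obs 13: x=7/2 → posterior Normal(555/1844, 88/461)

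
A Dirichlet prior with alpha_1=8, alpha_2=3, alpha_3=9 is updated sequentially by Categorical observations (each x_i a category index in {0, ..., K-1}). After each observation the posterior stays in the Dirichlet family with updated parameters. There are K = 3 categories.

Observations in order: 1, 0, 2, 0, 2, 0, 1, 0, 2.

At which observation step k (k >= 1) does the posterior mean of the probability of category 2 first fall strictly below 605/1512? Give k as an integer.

obs 1: x=1 → posterior Dirichlet(8, 4, 9)
obs 2: x=0 → posterior Dirichlet(9, 4, 9)
obs 3: x=2 → posterior Dirichlet(9, 4, 10)
obs 4: x=0 → posterior Dirichlet(10, 4, 10)
obs 5: x=2 → posterior Dirichlet(10, 4, 11)
obs 6: x=0 → posterior Dirichlet(11, 4, 11)
obs 7: x=1 → posterior Dirichlet(11, 5, 11)
obs 8: x=0 → posterior Dirichlet(12, 5, 11)
obs 9: x=2 → posterior Dirichlet(12, 5, 12)

k = 8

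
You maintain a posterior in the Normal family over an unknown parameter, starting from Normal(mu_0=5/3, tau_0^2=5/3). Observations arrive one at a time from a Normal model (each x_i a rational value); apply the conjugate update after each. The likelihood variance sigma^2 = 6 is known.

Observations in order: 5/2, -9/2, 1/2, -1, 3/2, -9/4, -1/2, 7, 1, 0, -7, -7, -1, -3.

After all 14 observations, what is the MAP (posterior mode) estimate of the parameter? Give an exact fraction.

obs 1: x=5/2 → posterior Normal(85/46, 30/23)
obs 2: x=-9/2 → posterior Normal(5/7, 15/14)
obs 3: x=1/2 → posterior Normal(15/22, 10/11)
obs 4: x=-1 → posterior Normal(35/76, 15/19)
obs 5: x=3/2 → posterior Normal(25/43, 30/43)
obs 6: x=-9/4 → posterior Normal(55/192, 5/8)
obs 7: x=-1/2 → posterior Normal(45/212, 30/53)
obs 8: x=7 → posterior Normal(185/232, 15/29)
obs 9: x=1 → posterior Normal(205/252, 10/21)
obs 10: x=0 → posterior Normal(205/272, 15/34)
obs 11: x=-7 → posterior Normal(65/292, 30/73)
obs 12: x=-7 → posterior Normal(-25/104, 5/13)
obs 13: x=-1 → posterior Normal(-95/332, 30/83)
obs 14: x=-3 → posterior Normal(-155/352, 15/44)

-155/352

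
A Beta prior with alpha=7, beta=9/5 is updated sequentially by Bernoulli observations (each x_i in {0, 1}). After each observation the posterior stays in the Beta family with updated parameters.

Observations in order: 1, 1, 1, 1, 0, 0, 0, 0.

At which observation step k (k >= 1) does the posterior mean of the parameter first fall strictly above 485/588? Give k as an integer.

k = 2

obs 1: x=1 → posterior Beta(8, 9/5)
obs 2: x=1 → posterior Beta(9, 9/5)
obs 3: x=1 → posterior Beta(10, 9/5)
obs 4: x=1 → posterior Beta(11, 9/5)
obs 5: x=0 → posterior Beta(11, 14/5)
obs 6: x=0 → posterior Beta(11, 19/5)
obs 7: x=0 → posterior Beta(11, 24/5)
obs 8: x=0 → posterior Beta(11, 29/5)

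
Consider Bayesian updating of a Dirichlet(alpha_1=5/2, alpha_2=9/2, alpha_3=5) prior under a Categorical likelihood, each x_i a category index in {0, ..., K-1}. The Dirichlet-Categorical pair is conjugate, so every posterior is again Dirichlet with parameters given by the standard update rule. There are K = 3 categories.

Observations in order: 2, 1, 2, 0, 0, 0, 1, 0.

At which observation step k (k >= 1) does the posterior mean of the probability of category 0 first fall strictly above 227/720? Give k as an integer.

k = 8

obs 1: x=2 → posterior Dirichlet(5/2, 9/2, 6)
obs 2: x=1 → posterior Dirichlet(5/2, 11/2, 6)
obs 3: x=2 → posterior Dirichlet(5/2, 11/2, 7)
obs 4: x=0 → posterior Dirichlet(7/2, 11/2, 7)
obs 5: x=0 → posterior Dirichlet(9/2, 11/2, 7)
obs 6: x=0 → posterior Dirichlet(11/2, 11/2, 7)
obs 7: x=1 → posterior Dirichlet(11/2, 13/2, 7)
obs 8: x=0 → posterior Dirichlet(13/2, 13/2, 7)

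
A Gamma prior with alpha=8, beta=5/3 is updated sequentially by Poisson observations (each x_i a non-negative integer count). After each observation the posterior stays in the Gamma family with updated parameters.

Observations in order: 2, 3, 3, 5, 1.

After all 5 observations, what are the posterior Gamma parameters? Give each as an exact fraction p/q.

obs 1: x=2 → posterior Gamma(10, 8/3)
obs 2: x=3 → posterior Gamma(13, 11/3)
obs 3: x=3 → posterior Gamma(16, 14/3)
obs 4: x=5 → posterior Gamma(21, 17/3)
obs 5: x=1 → posterior Gamma(22, 20/3)

alpha=22, beta=20/3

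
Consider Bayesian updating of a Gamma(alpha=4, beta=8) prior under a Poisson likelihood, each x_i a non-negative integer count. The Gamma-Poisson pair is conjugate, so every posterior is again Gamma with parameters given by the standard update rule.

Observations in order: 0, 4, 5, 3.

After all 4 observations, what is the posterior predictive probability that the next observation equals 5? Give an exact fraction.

obs 1: x=0 → posterior Gamma(4, 9)
obs 2: x=4 → posterior Gamma(8, 10)
obs 3: x=5 → posterior Gamma(13, 11)
obs 4: x=3 → posterior Gamma(16, 12)

2866445549908644593664/247064529073450392704413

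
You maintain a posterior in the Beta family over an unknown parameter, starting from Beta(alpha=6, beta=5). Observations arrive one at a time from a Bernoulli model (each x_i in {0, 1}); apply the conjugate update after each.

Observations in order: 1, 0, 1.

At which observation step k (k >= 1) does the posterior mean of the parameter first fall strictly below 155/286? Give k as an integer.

obs 1: x=1 → posterior Beta(7, 5)
obs 2: x=0 → posterior Beta(7, 6)
obs 3: x=1 → posterior Beta(8, 6)

k = 2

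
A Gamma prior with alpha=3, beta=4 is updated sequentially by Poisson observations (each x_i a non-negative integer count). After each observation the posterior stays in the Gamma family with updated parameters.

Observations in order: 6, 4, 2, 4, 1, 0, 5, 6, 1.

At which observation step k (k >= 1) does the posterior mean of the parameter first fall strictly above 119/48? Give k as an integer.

obs 1: x=6 → posterior Gamma(9, 5)
obs 2: x=4 → posterior Gamma(13, 6)
obs 3: x=2 → posterior Gamma(15, 7)
obs 4: x=4 → posterior Gamma(19, 8)
obs 5: x=1 → posterior Gamma(20, 9)
obs 6: x=0 → posterior Gamma(20, 10)
obs 7: x=5 → posterior Gamma(25, 11)
obs 8: x=6 → posterior Gamma(31, 12)
obs 9: x=1 → posterior Gamma(32, 13)

k = 8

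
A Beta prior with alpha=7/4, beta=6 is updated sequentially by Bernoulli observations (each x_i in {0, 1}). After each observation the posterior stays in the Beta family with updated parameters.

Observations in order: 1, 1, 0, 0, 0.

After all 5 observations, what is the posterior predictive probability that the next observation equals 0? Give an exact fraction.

12/17

obs 1: x=1 → posterior Beta(11/4, 6)
obs 2: x=1 → posterior Beta(15/4, 6)
obs 3: x=0 → posterior Beta(15/4, 7)
obs 4: x=0 → posterior Beta(15/4, 8)
obs 5: x=0 → posterior Beta(15/4, 9)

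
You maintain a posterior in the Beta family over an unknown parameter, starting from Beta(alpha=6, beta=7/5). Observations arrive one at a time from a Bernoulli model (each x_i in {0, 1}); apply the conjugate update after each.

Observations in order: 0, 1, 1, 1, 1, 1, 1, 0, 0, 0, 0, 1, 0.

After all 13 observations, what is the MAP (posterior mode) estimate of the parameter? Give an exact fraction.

obs 1: x=0 → posterior Beta(6, 12/5)
obs 2: x=1 → posterior Beta(7, 12/5)
obs 3: x=1 → posterior Beta(8, 12/5)
obs 4: x=1 → posterior Beta(9, 12/5)
obs 5: x=1 → posterior Beta(10, 12/5)
obs 6: x=1 → posterior Beta(11, 12/5)
obs 7: x=1 → posterior Beta(12, 12/5)
obs 8: x=0 → posterior Beta(12, 17/5)
obs 9: x=0 → posterior Beta(12, 22/5)
obs 10: x=0 → posterior Beta(12, 27/5)
obs 11: x=0 → posterior Beta(12, 32/5)
obs 12: x=1 → posterior Beta(13, 32/5)
obs 13: x=0 → posterior Beta(13, 37/5)

15/23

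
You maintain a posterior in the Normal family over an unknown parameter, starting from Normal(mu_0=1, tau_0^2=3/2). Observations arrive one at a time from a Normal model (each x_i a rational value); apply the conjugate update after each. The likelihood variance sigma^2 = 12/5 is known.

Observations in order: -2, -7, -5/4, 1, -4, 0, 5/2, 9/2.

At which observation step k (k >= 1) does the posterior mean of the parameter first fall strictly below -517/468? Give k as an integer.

k = 2

obs 1: x=-2 → posterior Normal(-2/13, 12/13)
obs 2: x=-7 → posterior Normal(-37/18, 2/3)
obs 3: x=-5/4 → posterior Normal(-173/92, 12/23)
obs 4: x=1 → posterior Normal(-153/112, 3/7)
obs 5: x=-4 → posterior Normal(-233/132, 4/11)
obs 6: x=0 → posterior Normal(-233/152, 6/19)
obs 7: x=5/2 → posterior Normal(-183/172, 12/43)
obs 8: x=9/2 → posterior Normal(-31/64, 1/4)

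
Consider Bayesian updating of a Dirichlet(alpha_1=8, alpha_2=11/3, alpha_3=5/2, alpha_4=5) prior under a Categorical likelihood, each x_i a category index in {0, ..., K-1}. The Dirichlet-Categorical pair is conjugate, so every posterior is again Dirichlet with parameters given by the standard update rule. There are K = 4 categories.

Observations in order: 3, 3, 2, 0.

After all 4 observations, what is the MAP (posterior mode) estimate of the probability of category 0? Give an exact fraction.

48/115

obs 1: x=3 → posterior Dirichlet(8, 11/3, 5/2, 6)
obs 2: x=3 → posterior Dirichlet(8, 11/3, 5/2, 7)
obs 3: x=2 → posterior Dirichlet(8, 11/3, 7/2, 7)
obs 4: x=0 → posterior Dirichlet(9, 11/3, 7/2, 7)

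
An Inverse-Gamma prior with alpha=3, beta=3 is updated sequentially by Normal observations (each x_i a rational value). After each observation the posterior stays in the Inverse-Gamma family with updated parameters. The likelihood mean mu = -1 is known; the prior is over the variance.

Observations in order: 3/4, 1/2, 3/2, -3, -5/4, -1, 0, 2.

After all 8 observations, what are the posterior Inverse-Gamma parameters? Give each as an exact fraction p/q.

obs 1: x=3/4 → posterior Inverse-Gamma(7/2, 145/32)
obs 2: x=1/2 → posterior Inverse-Gamma(4, 181/32)
obs 3: x=3/2 → posterior Inverse-Gamma(9/2, 281/32)
obs 4: x=-3 → posterior Inverse-Gamma(5, 345/32)
obs 5: x=-5/4 → posterior Inverse-Gamma(11/2, 173/16)
obs 6: x=-1 → posterior Inverse-Gamma(6, 173/16)
obs 7: x=0 → posterior Inverse-Gamma(13/2, 181/16)
obs 8: x=2 → posterior Inverse-Gamma(7, 253/16)

alpha=7, beta=253/16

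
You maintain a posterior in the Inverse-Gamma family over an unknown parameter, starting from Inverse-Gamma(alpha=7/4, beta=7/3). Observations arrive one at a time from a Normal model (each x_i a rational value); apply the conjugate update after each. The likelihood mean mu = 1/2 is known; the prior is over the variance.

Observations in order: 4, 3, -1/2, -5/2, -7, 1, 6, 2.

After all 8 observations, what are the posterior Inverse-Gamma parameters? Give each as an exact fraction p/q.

alpha=23/4, beta=733/12

obs 1: x=4 → posterior Inverse-Gamma(9/4, 203/24)
obs 2: x=3 → posterior Inverse-Gamma(11/4, 139/12)
obs 3: x=-1/2 → posterior Inverse-Gamma(13/4, 145/12)
obs 4: x=-5/2 → posterior Inverse-Gamma(15/4, 199/12)
obs 5: x=-7 → posterior Inverse-Gamma(17/4, 1073/24)
obs 6: x=1 → posterior Inverse-Gamma(19/4, 269/6)
obs 7: x=6 → posterior Inverse-Gamma(21/4, 1439/24)
obs 8: x=2 → posterior Inverse-Gamma(23/4, 733/12)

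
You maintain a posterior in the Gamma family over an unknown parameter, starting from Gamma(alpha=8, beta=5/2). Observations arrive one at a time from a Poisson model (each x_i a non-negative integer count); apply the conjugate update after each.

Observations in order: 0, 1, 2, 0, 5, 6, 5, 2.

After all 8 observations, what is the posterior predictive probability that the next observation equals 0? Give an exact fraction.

obs 1: x=0 → posterior Gamma(8, 7/2)
obs 2: x=1 → posterior Gamma(9, 9/2)
obs 3: x=2 → posterior Gamma(11, 11/2)
obs 4: x=0 → posterior Gamma(11, 13/2)
obs 5: x=5 → posterior Gamma(16, 15/2)
obs 6: x=6 → posterior Gamma(22, 17/2)
obs 7: x=5 → posterior Gamma(27, 19/2)
obs 8: x=2 → posterior Gamma(29, 21/2)

220983347100817338120002444455525554981/3091058643093537522799545838540043339063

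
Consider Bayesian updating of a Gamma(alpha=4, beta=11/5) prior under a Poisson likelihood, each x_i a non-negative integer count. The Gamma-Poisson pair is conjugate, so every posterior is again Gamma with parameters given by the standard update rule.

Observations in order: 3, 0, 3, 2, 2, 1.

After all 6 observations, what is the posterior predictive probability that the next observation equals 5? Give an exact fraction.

obs 1: x=3 → posterior Gamma(7, 16/5)
obs 2: x=0 → posterior Gamma(7, 21/5)
obs 3: x=3 → posterior Gamma(10, 26/5)
obs 4: x=2 → posterior Gamma(12, 31/5)
obs 5: x=2 → posterior Gamma(14, 36/5)
obs 6: x=1 → posterior Gamma(15, 41/5)

14127096255251252209228634709375/449879954249373802279441583570944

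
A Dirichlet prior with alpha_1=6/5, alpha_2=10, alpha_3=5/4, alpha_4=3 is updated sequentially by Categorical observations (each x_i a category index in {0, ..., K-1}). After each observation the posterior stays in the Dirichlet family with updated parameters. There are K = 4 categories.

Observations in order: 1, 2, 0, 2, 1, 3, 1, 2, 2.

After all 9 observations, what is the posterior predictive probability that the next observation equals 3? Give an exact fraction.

80/489

obs 1: x=1 → posterior Dirichlet(6/5, 11, 5/4, 3)
obs 2: x=2 → posterior Dirichlet(6/5, 11, 9/4, 3)
obs 3: x=0 → posterior Dirichlet(11/5, 11, 9/4, 3)
obs 4: x=2 → posterior Dirichlet(11/5, 11, 13/4, 3)
obs 5: x=1 → posterior Dirichlet(11/5, 12, 13/4, 3)
obs 6: x=3 → posterior Dirichlet(11/5, 12, 13/4, 4)
obs 7: x=1 → posterior Dirichlet(11/5, 13, 13/4, 4)
obs 8: x=2 → posterior Dirichlet(11/5, 13, 17/4, 4)
obs 9: x=2 → posterior Dirichlet(11/5, 13, 21/4, 4)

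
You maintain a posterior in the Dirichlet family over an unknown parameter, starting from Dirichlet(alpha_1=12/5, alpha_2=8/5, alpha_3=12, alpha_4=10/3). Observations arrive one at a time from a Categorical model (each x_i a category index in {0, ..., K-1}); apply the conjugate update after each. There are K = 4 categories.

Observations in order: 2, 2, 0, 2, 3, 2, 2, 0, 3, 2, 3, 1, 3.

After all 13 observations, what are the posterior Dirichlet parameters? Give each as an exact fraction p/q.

obs 1: x=2 → posterior Dirichlet(12/5, 8/5, 13, 10/3)
obs 2: x=2 → posterior Dirichlet(12/5, 8/5, 14, 10/3)
obs 3: x=0 → posterior Dirichlet(17/5, 8/5, 14, 10/3)
obs 4: x=2 → posterior Dirichlet(17/5, 8/5, 15, 10/3)
obs 5: x=3 → posterior Dirichlet(17/5, 8/5, 15, 13/3)
obs 6: x=2 → posterior Dirichlet(17/5, 8/5, 16, 13/3)
obs 7: x=2 → posterior Dirichlet(17/5, 8/5, 17, 13/3)
obs 8: x=0 → posterior Dirichlet(22/5, 8/5, 17, 13/3)
obs 9: x=3 → posterior Dirichlet(22/5, 8/5, 17, 16/3)
obs 10: x=2 → posterior Dirichlet(22/5, 8/5, 18, 16/3)
obs 11: x=3 → posterior Dirichlet(22/5, 8/5, 18, 19/3)
obs 12: x=1 → posterior Dirichlet(22/5, 13/5, 18, 19/3)
obs 13: x=3 → posterior Dirichlet(22/5, 13/5, 18, 22/3)

alpha_1=22/5, alpha_2=13/5, alpha_3=18, alpha_4=22/3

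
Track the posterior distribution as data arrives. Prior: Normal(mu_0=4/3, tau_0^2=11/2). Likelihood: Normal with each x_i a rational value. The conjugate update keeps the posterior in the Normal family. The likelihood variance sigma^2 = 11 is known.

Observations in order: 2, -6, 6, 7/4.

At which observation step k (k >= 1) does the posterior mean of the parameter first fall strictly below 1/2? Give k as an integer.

k = 2

obs 1: x=2 → posterior Normal(14/9, 11/3)
obs 2: x=-6 → posterior Normal(-1/3, 11/4)
obs 3: x=6 → posterior Normal(14/15, 11/5)
obs 4: x=7/4 → posterior Normal(77/72, 11/6)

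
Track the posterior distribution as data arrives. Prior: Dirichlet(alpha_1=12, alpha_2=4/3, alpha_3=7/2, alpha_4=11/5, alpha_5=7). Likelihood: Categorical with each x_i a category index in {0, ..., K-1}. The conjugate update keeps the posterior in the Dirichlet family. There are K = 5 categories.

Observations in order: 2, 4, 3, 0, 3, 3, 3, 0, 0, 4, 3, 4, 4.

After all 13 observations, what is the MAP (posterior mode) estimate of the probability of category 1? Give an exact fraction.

10/1021

obs 1: x=2 → posterior Dirichlet(12, 4/3, 9/2, 11/5, 7)
obs 2: x=4 → posterior Dirichlet(12, 4/3, 9/2, 11/5, 8)
obs 3: x=3 → posterior Dirichlet(12, 4/3, 9/2, 16/5, 8)
obs 4: x=0 → posterior Dirichlet(13, 4/3, 9/2, 16/5, 8)
obs 5: x=3 → posterior Dirichlet(13, 4/3, 9/2, 21/5, 8)
obs 6: x=3 → posterior Dirichlet(13, 4/3, 9/2, 26/5, 8)
obs 7: x=3 → posterior Dirichlet(13, 4/3, 9/2, 31/5, 8)
obs 8: x=0 → posterior Dirichlet(14, 4/3, 9/2, 31/5, 8)
obs 9: x=0 → posterior Dirichlet(15, 4/3, 9/2, 31/5, 8)
obs 10: x=4 → posterior Dirichlet(15, 4/3, 9/2, 31/5, 9)
obs 11: x=3 → posterior Dirichlet(15, 4/3, 9/2, 36/5, 9)
obs 12: x=4 → posterior Dirichlet(15, 4/3, 9/2, 36/5, 10)
obs 13: x=4 → posterior Dirichlet(15, 4/3, 9/2, 36/5, 11)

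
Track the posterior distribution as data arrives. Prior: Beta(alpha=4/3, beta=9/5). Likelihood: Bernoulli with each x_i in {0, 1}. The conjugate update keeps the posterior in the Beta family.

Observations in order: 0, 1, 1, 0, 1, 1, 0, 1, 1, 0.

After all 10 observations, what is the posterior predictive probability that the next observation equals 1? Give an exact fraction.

obs 1: x=0 → posterior Beta(4/3, 14/5)
obs 2: x=1 → posterior Beta(7/3, 14/5)
obs 3: x=1 → posterior Beta(10/3, 14/5)
obs 4: x=0 → posterior Beta(10/3, 19/5)
obs 5: x=1 → posterior Beta(13/3, 19/5)
obs 6: x=1 → posterior Beta(16/3, 19/5)
obs 7: x=0 → posterior Beta(16/3, 24/5)
obs 8: x=1 → posterior Beta(19/3, 24/5)
obs 9: x=1 → posterior Beta(22/3, 24/5)
obs 10: x=0 → posterior Beta(22/3, 29/5)

110/197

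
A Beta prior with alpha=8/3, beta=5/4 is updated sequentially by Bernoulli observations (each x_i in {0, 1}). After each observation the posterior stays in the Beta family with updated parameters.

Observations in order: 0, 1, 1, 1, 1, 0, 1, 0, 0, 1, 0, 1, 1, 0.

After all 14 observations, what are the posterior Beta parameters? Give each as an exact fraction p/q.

obs 1: x=0 → posterior Beta(8/3, 9/4)
obs 2: x=1 → posterior Beta(11/3, 9/4)
obs 3: x=1 → posterior Beta(14/3, 9/4)
obs 4: x=1 → posterior Beta(17/3, 9/4)
obs 5: x=1 → posterior Beta(20/3, 9/4)
obs 6: x=0 → posterior Beta(20/3, 13/4)
obs 7: x=1 → posterior Beta(23/3, 13/4)
obs 8: x=0 → posterior Beta(23/3, 17/4)
obs 9: x=0 → posterior Beta(23/3, 21/4)
obs 10: x=1 → posterior Beta(26/3, 21/4)
obs 11: x=0 → posterior Beta(26/3, 25/4)
obs 12: x=1 → posterior Beta(29/3, 25/4)
obs 13: x=1 → posterior Beta(32/3, 25/4)
obs 14: x=0 → posterior Beta(32/3, 29/4)

alpha=32/3, beta=29/4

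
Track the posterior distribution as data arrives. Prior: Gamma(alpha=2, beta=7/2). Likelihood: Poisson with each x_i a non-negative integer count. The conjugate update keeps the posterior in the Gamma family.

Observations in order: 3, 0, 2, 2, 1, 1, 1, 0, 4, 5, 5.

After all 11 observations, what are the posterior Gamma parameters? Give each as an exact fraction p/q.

alpha=26, beta=29/2

obs 1: x=3 → posterior Gamma(5, 9/2)
obs 2: x=0 → posterior Gamma(5, 11/2)
obs 3: x=2 → posterior Gamma(7, 13/2)
obs 4: x=2 → posterior Gamma(9, 15/2)
obs 5: x=1 → posterior Gamma(10, 17/2)
obs 6: x=1 → posterior Gamma(11, 19/2)
obs 7: x=1 → posterior Gamma(12, 21/2)
obs 8: x=0 → posterior Gamma(12, 23/2)
obs 9: x=4 → posterior Gamma(16, 25/2)
obs 10: x=5 → posterior Gamma(21, 27/2)
obs 11: x=5 → posterior Gamma(26, 29/2)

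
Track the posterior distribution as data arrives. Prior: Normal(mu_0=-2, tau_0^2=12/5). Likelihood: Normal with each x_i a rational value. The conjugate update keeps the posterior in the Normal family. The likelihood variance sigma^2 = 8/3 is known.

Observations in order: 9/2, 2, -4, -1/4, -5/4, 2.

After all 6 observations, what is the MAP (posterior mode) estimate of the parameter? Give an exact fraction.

obs 1: x=9/2 → posterior Normal(41/38, 24/19)
obs 2: x=2 → posterior Normal(11/8, 6/7)
obs 3: x=-4 → posterior Normal(5/74, 24/37)
obs 4: x=-1/4 → posterior Normal(1/184, 12/23)
obs 5: x=-5/4 → posterior Normal(-1/5, 24/55)
obs 6: x=2 → posterior Normal(7/64, 3/8)

7/64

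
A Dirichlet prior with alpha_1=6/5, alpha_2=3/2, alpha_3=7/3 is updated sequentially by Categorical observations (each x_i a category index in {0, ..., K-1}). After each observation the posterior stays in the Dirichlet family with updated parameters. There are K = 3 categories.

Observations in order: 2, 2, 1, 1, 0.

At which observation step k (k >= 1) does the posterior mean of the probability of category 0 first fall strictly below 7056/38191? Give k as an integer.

k = 2

obs 1: x=2 → posterior Dirichlet(6/5, 3/2, 10/3)
obs 2: x=2 → posterior Dirichlet(6/5, 3/2, 13/3)
obs 3: x=1 → posterior Dirichlet(6/5, 5/2, 13/3)
obs 4: x=1 → posterior Dirichlet(6/5, 7/2, 13/3)
obs 5: x=0 → posterior Dirichlet(11/5, 7/2, 13/3)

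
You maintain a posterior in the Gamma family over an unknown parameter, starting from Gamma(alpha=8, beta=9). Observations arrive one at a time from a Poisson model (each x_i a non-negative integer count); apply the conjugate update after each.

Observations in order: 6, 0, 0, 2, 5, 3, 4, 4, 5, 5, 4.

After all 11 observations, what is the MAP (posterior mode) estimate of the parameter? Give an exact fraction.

9/4

obs 1: x=6 → posterior Gamma(14, 10)
obs 2: x=0 → posterior Gamma(14, 11)
obs 3: x=0 → posterior Gamma(14, 12)
obs 4: x=2 → posterior Gamma(16, 13)
obs 5: x=5 → posterior Gamma(21, 14)
obs 6: x=3 → posterior Gamma(24, 15)
obs 7: x=4 → posterior Gamma(28, 16)
obs 8: x=4 → posterior Gamma(32, 17)
obs 9: x=5 → posterior Gamma(37, 18)
obs 10: x=5 → posterior Gamma(42, 19)
obs 11: x=4 → posterior Gamma(46, 20)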